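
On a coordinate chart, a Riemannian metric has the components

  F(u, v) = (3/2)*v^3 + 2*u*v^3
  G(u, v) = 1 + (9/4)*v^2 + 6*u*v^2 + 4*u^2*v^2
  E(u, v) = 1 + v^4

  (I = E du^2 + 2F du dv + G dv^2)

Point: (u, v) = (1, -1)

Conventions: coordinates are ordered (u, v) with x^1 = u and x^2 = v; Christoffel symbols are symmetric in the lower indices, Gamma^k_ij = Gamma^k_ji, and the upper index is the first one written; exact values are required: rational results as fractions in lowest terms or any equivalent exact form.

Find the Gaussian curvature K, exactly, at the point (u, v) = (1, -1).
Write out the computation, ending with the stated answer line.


E = 2, F = -7/2, G = 53/4, EG - F^2 = 57/4 at the point
E_u = 0, E_v = -4, F_u = -2, F_v = 21/2, G_u = 14, G_v = -49/2
E_vv = 12, F_uv = 6, G_uu = 8
Evaluate Brioschi's two determinant matrices M1, M2 and divide by (EG - F^2)^2.
M1 = [[-E_vv/2 + F_uv - G_uu/2, E_u/2, F_u - E_v/2], [F_v - G_u/2, E, F], [G_v/2, F, G]] = [[-4, 0, 0], [7/2, 2, -7/2], [-49/4, -7/2, 53/4]]; det M1 = -57
M2 = [[0, E_v/2, G_u/2], [E_v/2, E, F], [G_u/2, F, G]] = [[0, -2, 7], [-2, 2, -7/2], [7, -7/2, 53/4]]; det M2 = -53
det M1 - det M2 = -4; K = -4 / (57/4)^2 = -64/3249

Answer: K = -64/3249


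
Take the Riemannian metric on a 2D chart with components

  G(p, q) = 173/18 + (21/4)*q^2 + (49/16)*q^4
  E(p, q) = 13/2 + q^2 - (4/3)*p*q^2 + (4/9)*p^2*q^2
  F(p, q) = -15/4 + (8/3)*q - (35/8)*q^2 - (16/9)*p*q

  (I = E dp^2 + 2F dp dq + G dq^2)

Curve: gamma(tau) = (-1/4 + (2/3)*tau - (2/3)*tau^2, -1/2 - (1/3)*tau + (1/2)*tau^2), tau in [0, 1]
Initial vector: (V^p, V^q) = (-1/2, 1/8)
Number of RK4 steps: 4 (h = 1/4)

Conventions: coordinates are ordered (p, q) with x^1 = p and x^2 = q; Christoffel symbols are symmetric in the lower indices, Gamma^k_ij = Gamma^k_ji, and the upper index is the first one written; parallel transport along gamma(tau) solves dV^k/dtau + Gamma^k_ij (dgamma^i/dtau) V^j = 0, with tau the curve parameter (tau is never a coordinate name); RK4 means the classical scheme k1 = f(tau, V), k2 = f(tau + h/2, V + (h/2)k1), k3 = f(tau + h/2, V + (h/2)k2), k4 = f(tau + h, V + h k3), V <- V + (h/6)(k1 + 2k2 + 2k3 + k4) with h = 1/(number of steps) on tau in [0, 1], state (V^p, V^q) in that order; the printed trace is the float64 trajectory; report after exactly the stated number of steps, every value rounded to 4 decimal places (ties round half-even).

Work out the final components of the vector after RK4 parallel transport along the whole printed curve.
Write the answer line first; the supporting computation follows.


Answer: V^p = -0.5360, V^q = 0.1134

gamma'(tau) = (2/3 - (4/3)*tau, -1/3 + tau); f(tau, V)^k = -Gamma^k_ij(gamma(tau)) gamma'^i(tau) V^j; h = 1/4; intermediate values shown to 6 dp
curve data and Christoffel symbols at the stage parameters:
  tau = 0.000000: gamma = (-0.250000, -0.500000), gamma' = (0.666667, -0.333333); Gamma_ppp = 0.224698, Gamma_ppq = -0.215640, Gamma_pqq = 1.753503, Gamma_qpp = 0.270567, Gamma_qpq = -0.124152, Gamma_qqq = 0.704504
  tau = 0.125000: gamma = (-0.177083, -0.533854), gamma' = (0.500000, -0.208333); Gamma_ppp = 0.239103, Gamma_ppq = -0.219974, Gamma_pqq = 1.808313, Gamma_qpp = 0.281061, Gamma_qpq = -0.127624, Gamma_qqq = 0.720275
  tau = 0.250000: gamma = (-0.125000, -0.552083), gamma' = (0.333333, -0.083333); Gamma_ppp = 0.243947, Gamma_ppq = -0.217576, Gamma_pqq = 1.825761, Gamma_qpp = 0.283459, Gamma_qpq = -0.126399, Gamma_qqq = 0.718874
  tau = 0.375000: gamma = (-0.093750, -0.554688), gamma' = (0.166667, 0.041667); Gamma_ppp = 0.239564, Gamma_ppq = -0.209647, Gamma_pqq = 1.806425, Gamma_qpp = 0.278703, Gamma_qpq = -0.121381, Gamma_qqq = 0.702244
  tau = 0.500000: gamma = (-0.083333, -0.541667), gamma' = (0.000000, 0.166667); Gamma_ppp = 0.226720, Gamma_ppq = -0.197298, Gamma_pqq = 1.752665, Gamma_qpp = 0.267487, Gamma_qpq = -0.113354, Gamma_qqq = 0.672563
  tau = 0.625000: gamma = (-0.093750, -0.513021), gamma' = (-0.166667, 0.291667); Gamma_ppp = 0.206500, Gamma_ppq = -0.181393, Gamma_pqq = 1.668015, Gamma_qpp = 0.250201, Gamma_qpq = -0.102878, Gamma_qqq = 0.631851
  tau = 0.750000: gamma = (-0.125000, -0.468750), gamma' = (-0.333333, 0.416667); Gamma_ppp = 0.180206, Gamma_ppq = -0.162447, Gamma_pqq = 1.556743, Gamma_qpp = 0.226941, Gamma_qpq = -0.090292, Gamma_qqq = 0.581953
  tau = 0.875000: gamma = (-0.177083, -0.408854), gamma' = (-0.500000, 0.541667); Gamma_ppp = 0.149267, Gamma_ppq = -0.140561, Gamma_pqq = 1.423567, Gamma_qpp = 0.197537, Gamma_qpq = -0.075773, Gamma_qqq = 0.524829
  tau = 1.000000: gamma = (-0.250000, -0.333333), gamma' = (-0.666667, 0.666667); Gamma_ppp = 0.115103, Gamma_ppq = -0.115336, Gamma_pqq = 1.273347, Gamma_qpp = 0.161572, Gamma_qpq = -0.059438, Gamma_qqq = 0.463016
step 0: V^p = -0.5000, V^q = 0.1250
step 1: k1 = (0.201872, 0.150581), k2 = (0.148518, 0.110102), k3 = (0.147158, 0.110134), k4 = (0.080335, 0.064211); V <- V + (h/6)(k1 + 2k2 + 2k3 + k4): V^p = -0.4636, V^q = 0.1523
step 2: k1 = (0.080322, 0.064228), k2 = (0.007682, 0.017326), k3 = (0.008202, 0.017755), k4 = (-0.060963, -0.026289); V <- V + (h/6)(k1 + 2k2 + 2k3 + k4): V^p = -0.4615, V^q = 0.1568
step 3: k1 = (-0.060980, -0.026295), k2 = (-0.120292, -0.064562), k3 = (-0.118468, -0.064130), k4 = (-0.161674, -0.093997); V <- V + (h/6)(k1 + 2k2 + 2k3 + k4): V^p = -0.4906, V^q = 0.1411
step 4: k1 = (-0.161826, -0.094027), k2 = (-0.185829, -0.113088), k3 = (-0.184277, -0.112740), k4 = (-0.186962, -0.118398); V <- V + (h/6)(k1 + 2k2 + 2k3 + k4): V^p = -0.5360, V^q = 0.1134


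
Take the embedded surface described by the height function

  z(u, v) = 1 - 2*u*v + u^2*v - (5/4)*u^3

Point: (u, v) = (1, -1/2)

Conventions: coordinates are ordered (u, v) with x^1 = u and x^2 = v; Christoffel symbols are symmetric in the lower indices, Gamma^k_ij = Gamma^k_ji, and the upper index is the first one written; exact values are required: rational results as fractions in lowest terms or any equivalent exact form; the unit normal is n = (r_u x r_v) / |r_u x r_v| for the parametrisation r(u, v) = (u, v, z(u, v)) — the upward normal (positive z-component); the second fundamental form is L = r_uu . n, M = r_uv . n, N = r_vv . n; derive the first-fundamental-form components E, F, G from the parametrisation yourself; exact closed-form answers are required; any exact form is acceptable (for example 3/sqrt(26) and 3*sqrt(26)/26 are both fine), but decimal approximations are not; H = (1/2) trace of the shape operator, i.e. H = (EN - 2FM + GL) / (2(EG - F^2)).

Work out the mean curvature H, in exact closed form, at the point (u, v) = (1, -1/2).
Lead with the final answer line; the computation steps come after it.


Answer: H = -544*sqrt(257)/66049

z_u = -15/4, z_v = -1, z_uu = -17/2, z_uv = 0, z_vv = 0
E = 241/16, F = 15/4, G = 2; answer radicand W^2 = 257/16
unnormalised second-form numerators: l = -17/2, m = 0, n = 0; L = l/sqrt(257/16), and similarly M = m/sqrt(W^2), N = n/sqrt(W^2)
H = (E*n - 2*F*m + G*l) / (2*(EG - F^2)*sqrt(W^2)); E*n - 2*F*m + G*l = -17, EG - F^2 = 257/16, so H = (-136/257)/sqrt(257/16)


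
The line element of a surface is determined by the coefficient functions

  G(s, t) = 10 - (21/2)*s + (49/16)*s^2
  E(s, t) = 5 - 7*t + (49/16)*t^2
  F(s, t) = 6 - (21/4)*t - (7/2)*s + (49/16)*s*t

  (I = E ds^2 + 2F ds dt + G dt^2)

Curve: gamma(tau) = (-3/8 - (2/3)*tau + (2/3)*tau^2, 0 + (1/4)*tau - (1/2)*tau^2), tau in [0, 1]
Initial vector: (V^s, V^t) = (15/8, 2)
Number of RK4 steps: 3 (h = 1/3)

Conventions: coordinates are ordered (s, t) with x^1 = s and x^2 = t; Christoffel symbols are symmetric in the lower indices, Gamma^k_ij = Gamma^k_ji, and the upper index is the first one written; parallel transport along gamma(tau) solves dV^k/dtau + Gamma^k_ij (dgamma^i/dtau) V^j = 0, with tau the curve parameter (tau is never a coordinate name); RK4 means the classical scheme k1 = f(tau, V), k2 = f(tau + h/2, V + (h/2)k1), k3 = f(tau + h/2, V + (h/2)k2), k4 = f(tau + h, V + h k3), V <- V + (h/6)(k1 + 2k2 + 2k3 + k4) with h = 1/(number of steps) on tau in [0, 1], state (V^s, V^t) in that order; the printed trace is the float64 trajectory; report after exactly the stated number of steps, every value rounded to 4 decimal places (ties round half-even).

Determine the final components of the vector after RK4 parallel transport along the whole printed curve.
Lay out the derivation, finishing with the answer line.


gamma'(tau) = (-2/3 + (4/3)*tau, 1/4 - tau); f(tau, V)^k = -Gamma^k_ij(gamma(tau)) gamma'^i(tau) V^j; h = 1/3; intermediate values shown to 6 dp
curve data and Christoffel symbols at the stage parameters:
  tau = 0.000000: gamma = (-0.375000, 0.000000), gamma' = (-0.666667, 0.250000); Gamma_sss = 0.000000, Gamma_sst = -0.190547, Gamma_stt = 0.000000, Gamma_tss = 0.000000, Gamma_tst = -0.348344, Gamma_ttt = 0.000000
  tau = 0.166667: gamma = (-0.467593, 0.027778), gamma' = (-0.444444, 0.083333); Gamma_sss = 0.000000, Gamma_sst = -0.176143, Gamma_stt = 0.000000, Gamma_tss = 0.000000, Gamma_tst = -0.344660, Gamma_ttt = 0.000000
  tau = 0.333333: gamma = (-0.523148, 0.027778), gamma' = (-0.222222, -0.083333); Gamma_sss = 0.000000, Gamma_sst = -0.169567, Gamma_stt = 0.000000, Gamma_tss = 0.000000, Gamma_tst = -0.340240, Gamma_ttt = 0.000000
  tau = 0.500000: gamma = (-0.541667, 0.000000), gamma' = (0.000000, -0.250000); Gamma_sss = 0.000000, Gamma_sst = -0.170018, Gamma_stt = 0.000000, Gamma_tss = 0.000000, Gamma_tst = -0.335609, Gamma_ttt = 0.000000
  tau = 0.666667: gamma = (-0.523148, -0.055556), gamma' = (0.222222, -0.416667); Gamma_sss = 0.000000, Gamma_sst = -0.177049, Gamma_stt = 0.000000, Gamma_tss = 0.000000, Gamma_tst = -0.330549, Gamma_ttt = 0.000000
  tau = 0.833333: gamma = (-0.467593, -0.138889), gamma' = (0.444444, -0.583333); Gamma_sss = 0.000000, Gamma_sst = -0.190453, Gamma_stt = 0.000000, Gamma_tss = 0.000000, Gamma_tst = -0.324202, Gamma_ttt = 0.000000
  tau = 1.000000: gamma = (-0.375000, -0.250000), gamma' = (0.666667, -0.750000); Gamma_sss = 0.000000, Gamma_sst = -0.210030, Gamma_stt = 0.000000, Gamma_tss = 0.000000, Gamma_tst = -0.315045, Gamma_ttt = 0.000000
step 0: V^s = 1.8750, V^t = 2.0000
step 1: k1 = (-0.164744, -0.301172), k2 = (-0.125523, -0.245611), k3 = (-0.126152, -0.246842), k4 = (-0.098163, -0.196967); V <- V + (h/6)(k1 + 2k2 + 2k3 + k4): V^s = 1.8324, V^t = 1.9176
step 2: k1 = (-0.098152, -0.196944), k2 = (-0.077191, -0.152372), k3 = (-0.077340, -0.152665), k4 = (-0.059833, -0.111707); V <- V + (h/6)(k1 + 2k2 + 2k3 + k4): V^s = 1.8065, V^t = 1.8666
step 3: k1 = (-0.059826, -0.111695), k2 = (-0.043167, -0.073481), k3 = (-0.042936, -0.073089), k4 = (-0.024362, -0.036543); V <- V + (h/6)(k1 + 2k2 + 2k3 + k4): V^s = 1.7922, V^t = 1.8420

Answer: V^s = 1.7922, V^t = 1.8420


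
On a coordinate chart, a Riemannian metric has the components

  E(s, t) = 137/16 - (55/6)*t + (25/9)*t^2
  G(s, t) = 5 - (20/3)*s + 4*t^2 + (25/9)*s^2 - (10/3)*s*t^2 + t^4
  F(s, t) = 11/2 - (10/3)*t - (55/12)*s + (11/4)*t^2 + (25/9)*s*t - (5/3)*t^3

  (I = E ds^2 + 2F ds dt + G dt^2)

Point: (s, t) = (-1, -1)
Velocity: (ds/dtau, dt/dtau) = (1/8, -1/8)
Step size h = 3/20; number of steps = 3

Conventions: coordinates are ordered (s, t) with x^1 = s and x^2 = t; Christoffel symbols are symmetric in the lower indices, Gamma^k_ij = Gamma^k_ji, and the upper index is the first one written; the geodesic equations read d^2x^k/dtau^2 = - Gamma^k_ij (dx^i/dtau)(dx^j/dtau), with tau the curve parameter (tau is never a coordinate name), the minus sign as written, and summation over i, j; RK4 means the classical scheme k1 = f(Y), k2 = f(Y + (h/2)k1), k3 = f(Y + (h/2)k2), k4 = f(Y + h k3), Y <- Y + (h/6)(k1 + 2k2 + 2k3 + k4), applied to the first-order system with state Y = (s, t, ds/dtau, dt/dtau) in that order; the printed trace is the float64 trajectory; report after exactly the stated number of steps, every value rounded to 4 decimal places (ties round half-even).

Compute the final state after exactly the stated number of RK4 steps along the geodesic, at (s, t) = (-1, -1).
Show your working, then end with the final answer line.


f(Y) = (ds/dtau, dt/dtau, -Gamma^s_ij Y'^i Y'^j, -Gamma^t_ij Y'^i Y'^j) with the Gammas evaluated at the stage position; h = 0.150000; intermediate values shown to 6 dp
step 0: s = -1.0000, t = -1.0000, ds/dtau = 0.1250, dt/dtau = -0.1250
step 1:
  k1: at (s, t) = (-1.000000, -1.000000), (ds/dtau, dt/dtau) = (0.125000, -0.125000); Gamma_sss = 0.000000, Gamma_sst = -0.174084, Gamma_stt = -0.208901, Gamma_tss = 0.000000, Gamma_tst = -0.183938, Gamma_ttt = -0.220726; k1 = (0.125000, -0.125000, -0.002176, -0.002299)
  k2: at (s, t) = (-0.990625, -1.009375), (ds/dtau, dt/dtau) = (0.124837, -0.125172); Gamma_sss = 0.000000, Gamma_sst = -0.174008, Gamma_stt = -0.210767, Gamma_tss = 0.000000, Gamma_tst = -0.183335, Gamma_ttt = -0.222065; k2 = (0.124837, -0.125172, -0.002136, -0.002250)
  k3: at (s, t) = (-0.990637, -1.009388), (ds/dtau, dt/dtau) = (0.124840, -0.125169); Gamma_sss = 0.000000, Gamma_sst = -0.174006, Gamma_stt = -0.210768, Gamma_tss = 0.000000, Gamma_tst = -0.183334, Gamma_ttt = -0.222067; k3 = (0.124840, -0.125169, -0.002136, -0.002250)
  k4: at (s, t) = (-0.981274, -1.018775), (ds/dtau, dt/dtau) = (0.124680, -0.125338); Gamma_sss = 0.000000, Gamma_sst = -0.173920, Gamma_stt = -0.212622, Gamma_tss = 0.000000, Gamma_tst = -0.182733, Gamma_ttt = -0.223397; k4 = (0.124680, -0.125338, -0.002096, -0.002202)
  Y <- Y + (h/6)(k1 + 2k2 + 2k3 + k4): s = -0.9813, t = -1.0188, ds/dtau = 0.1247, dt/dtau = -0.1253
step 2:
  k1: at (s, t) = (-0.981274, -1.018775), (ds/dtau, dt/dtau) = (0.124680, -0.125338); Gamma_sss = 0.000000, Gamma_sst = -0.173920, Gamma_stt = -0.212622, Gamma_tss = 0.000000, Gamma_tst = -0.182733, Gamma_ttt = -0.223397; k1 = (0.124680, -0.125338, -0.002096, -0.002202)
  k2: at (s, t) = (-0.971923, -1.028176), (ds/dtau, dt/dtau) = (0.124522, -0.125503); Gamma_sss = 0.000000, Gamma_sst = -0.173824, Gamma_stt = -0.214465, Gamma_tss = 0.000000, Gamma_tst = -0.182133, Gamma_ttt = -0.224718; k2 = (0.124522, -0.125503, -0.002055, -0.002153)
  k3: at (s, t) = (-0.971935, -1.028188), (ds/dtau, dt/dtau) = (0.124526, -0.125499); Gamma_sss = 0.000000, Gamma_sst = -0.173822, Gamma_stt = -0.214466, Gamma_tss = 0.000000, Gamma_tst = -0.182133, Gamma_ttt = -0.224720; k3 = (0.124526, -0.125499, -0.002055, -0.002153)
  k4: at (s, t) = (-0.962595, -1.037600), (ds/dtau, dt/dtau) = (0.124371, -0.125661); Gamma_sss = 0.000000, Gamma_sst = -0.173716, Gamma_stt = -0.216297, Gamma_tss = 0.000000, Gamma_tst = -0.181535, Gamma_ttt = -0.226033; k4 = (0.124371, -0.125661, -0.002014, -0.002105)
  Y <- Y + (h/6)(k1 + 2k2 + 2k3 + k4): s = -0.9626, t = -1.0376, ds/dtau = 0.1244, dt/dtau = -0.1257
step 3:
  k1: at (s, t) = (-0.962596, -1.037601), (ds/dtau, dt/dtau) = (0.124371, -0.125661); Gamma_sss = 0.000000, Gamma_sst = -0.173716, Gamma_stt = -0.216297, Gamma_tss = 0.000000, Gamma_tst = -0.181535, Gamma_ttt = -0.226033; k1 = (0.124371, -0.125661, -0.002014, -0.002105)
  k2: at (s, t) = (-0.953268, -1.047025), (ds/dtau, dt/dtau) = (0.124220, -0.125818); Gamma_sss = 0.000000, Gamma_sst = -0.173601, Gamma_stt = -0.218117, Gamma_tss = 0.000000, Gamma_tst = -0.180938, Gamma_ttt = -0.227337; k2 = (0.124220, -0.125818, -0.001974, -0.002057)
  k3: at (s, t) = (-0.953279, -1.047037), (ds/dtau, dt/dtau) = (0.124223, -0.125815); Gamma_sss = 0.000000, Gamma_sst = -0.173599, Gamma_stt = -0.218118, Gamma_tss = 0.000000, Gamma_tst = -0.180938, Gamma_ttt = -0.227338; k3 = (0.124223, -0.125815, -0.001974, -0.002057)
  k4: at (s, t) = (-0.943962, -1.056473), (ds/dtau, dt/dtau) = (0.124075, -0.125969); Gamma_sss = 0.000000, Gamma_sst = -0.173474, Gamma_stt = -0.219925, Gamma_tss = 0.000000, Gamma_tst = -0.180343, Gamma_ttt = -0.228634; k4 = (0.124075, -0.125969, -0.001933, -0.002009)
  Y <- Y + (h/6)(k1 + 2k2 + 2k3 + k4): s = -0.9440, t = -1.0565, ds/dtau = 0.1241, dt/dtau = -0.1260

Answer: s = -0.9440, t = -1.0565, ds/dtau = 0.1241, dt/dtau = -0.1260


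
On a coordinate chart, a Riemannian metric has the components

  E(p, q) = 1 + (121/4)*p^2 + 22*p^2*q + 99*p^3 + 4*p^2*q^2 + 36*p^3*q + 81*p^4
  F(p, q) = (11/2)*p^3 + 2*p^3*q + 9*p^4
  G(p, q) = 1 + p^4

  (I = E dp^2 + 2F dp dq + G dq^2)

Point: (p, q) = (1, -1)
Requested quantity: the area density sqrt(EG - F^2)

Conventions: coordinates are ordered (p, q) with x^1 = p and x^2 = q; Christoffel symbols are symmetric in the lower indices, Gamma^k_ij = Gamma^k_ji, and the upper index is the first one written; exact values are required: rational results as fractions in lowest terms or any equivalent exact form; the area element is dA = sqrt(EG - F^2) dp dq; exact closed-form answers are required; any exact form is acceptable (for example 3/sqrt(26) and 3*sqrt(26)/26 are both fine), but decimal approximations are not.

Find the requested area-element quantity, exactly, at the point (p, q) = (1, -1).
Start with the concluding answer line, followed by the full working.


Answer: sqrt(EG - F^2) = sqrt(633)/2

E = 629/4, F = 25/2, G = 2; EG - F^2 = 633/4


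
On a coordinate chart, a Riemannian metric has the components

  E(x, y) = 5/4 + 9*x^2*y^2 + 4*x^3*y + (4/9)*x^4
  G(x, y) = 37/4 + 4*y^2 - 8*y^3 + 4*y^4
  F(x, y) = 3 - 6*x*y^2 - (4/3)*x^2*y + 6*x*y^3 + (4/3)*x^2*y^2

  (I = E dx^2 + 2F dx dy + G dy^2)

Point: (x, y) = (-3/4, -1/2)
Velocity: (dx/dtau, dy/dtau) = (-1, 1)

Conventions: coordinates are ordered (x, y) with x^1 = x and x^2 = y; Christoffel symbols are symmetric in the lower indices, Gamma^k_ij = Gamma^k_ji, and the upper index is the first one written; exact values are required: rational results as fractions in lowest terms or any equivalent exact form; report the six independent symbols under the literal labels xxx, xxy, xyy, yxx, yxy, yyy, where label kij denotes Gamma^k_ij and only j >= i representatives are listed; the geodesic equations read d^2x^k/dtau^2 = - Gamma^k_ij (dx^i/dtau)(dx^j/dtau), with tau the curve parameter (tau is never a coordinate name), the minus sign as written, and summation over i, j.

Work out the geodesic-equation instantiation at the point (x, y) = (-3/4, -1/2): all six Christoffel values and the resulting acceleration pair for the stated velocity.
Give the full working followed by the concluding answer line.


E = 7/2, F = 21/4, G = 23/2 at the point
E_x = -15/2, E_y = -27/4, F_x = -15/4, F_y = -75/8, G_x = 0, G_y = -12
EG - F^2 = 203/16;  g^inv = (16/203) * [[23/2, -21/4], [-21/4, 7/2]]
first-kind symbols [ij,l] = (1/2)(d_i g_jl + d_j g_il - d_l g_ij): [xx,x] = E_x/2 = -15/4, [xx,y] = F_x - E_y/2 = -3/8, [xy,x] = E_y/2 = -27/8, [xy,y] = G_x/2 = 0, [yy,x] = F_y - G_x/2 = -75/8, [yy,y] = G_y/2 = -6
Gamma^x_ij = (G*[ij,x] - F*[ij,y])/(EG - F^2), Gamma^y_ij = (E*[ij,y] - F*[ij,x])/(EG - F^2)
Gamma_xxx = -1317/406, Gamma_xxy = -621/203, Gamma_xyy = -1221/203, Gamma_yxx = 42/29, Gamma_yxy = 81/58, Gamma_yyy = 129/58
d^2x/dtau^2 = -(Gamma_xxx*(-1)^2 + 2*Gamma_xxy*(-1)*(1) + Gamma_xyy*(1)^2) = 1275/406
d^2y/dtau^2 = -(Gamma_yxx*(-1)^2 + 2*Gamma_yxy*(-1)*(1) + Gamma_yyy*(1)^2) = -51/58

Answer: Gamma_xxx = -1317/406, Gamma_xxy = -621/203, Gamma_xyy = -1221/203, Gamma_yxx = 42/29, Gamma_yxy = 81/58, Gamma_yyy = 129/58; accelerations (d^2x/dtau^2, d^2y/dtau^2) = (1275/406, -51/58)


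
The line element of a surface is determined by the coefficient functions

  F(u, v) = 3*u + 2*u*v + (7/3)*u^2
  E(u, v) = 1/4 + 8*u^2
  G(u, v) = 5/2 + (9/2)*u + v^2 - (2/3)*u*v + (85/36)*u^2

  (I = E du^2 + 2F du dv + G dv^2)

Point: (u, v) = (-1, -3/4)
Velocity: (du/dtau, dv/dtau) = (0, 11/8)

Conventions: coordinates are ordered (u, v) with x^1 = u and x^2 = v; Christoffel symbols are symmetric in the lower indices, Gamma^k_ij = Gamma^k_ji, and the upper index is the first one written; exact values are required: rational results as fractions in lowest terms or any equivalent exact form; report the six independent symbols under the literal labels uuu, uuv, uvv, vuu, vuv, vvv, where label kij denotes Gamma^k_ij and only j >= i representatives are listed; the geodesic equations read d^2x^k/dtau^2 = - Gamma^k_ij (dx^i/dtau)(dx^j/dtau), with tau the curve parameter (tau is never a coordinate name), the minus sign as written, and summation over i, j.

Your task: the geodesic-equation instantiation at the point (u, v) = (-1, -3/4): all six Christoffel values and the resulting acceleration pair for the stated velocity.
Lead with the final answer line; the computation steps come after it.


Answer: Gamma_uuu = -432/1613, Gamma_uuv = -200/4839, Gamma_uvv = -2897/14517, Gamma_vuu = -11208/1613, Gamma_vuv = 660/1613, Gamma_vvv = -2860/4839; accelerations (d^2u/dtau^2, d^2v/dtau^2) = (350537/929088, 86515/77424)

E = 33/4, F = 5/6, G = 61/144 at the point
E_u = -16, E_v = 0, F_u = -19/6, F_v = -2, G_u = 5/18, G_v = -5/6
EG - F^2 = 1613/576;  g^inv = (576/1613) * [[61/144, -5/6], [-5/6, 33/4]]
first-kind symbols [ij,l] = (1/2)(d_i g_jl + d_j g_il - d_l g_ij): [uu,u] = E_u/2 = -8, [uu,v] = F_u - E_v/2 = -19/6, [uv,u] = E_v/2 = 0, [uv,v] = G_u/2 = 5/36, [vv,u] = F_v - G_u/2 = -77/36, [vv,v] = G_v/2 = -5/12
Gamma^u_ij = (G*[ij,u] - F*[ij,v])/(EG - F^2), Gamma^v_ij = (E*[ij,v] - F*[ij,u])/(EG - F^2)
Gamma_uuu = -432/1613, Gamma_uuv = -200/4839, Gamma_uvv = -2897/14517, Gamma_vuu = -11208/1613, Gamma_vuv = 660/1613, Gamma_vvv = -2860/4839
d^2u/dtau^2 = -(Gamma_uuu*(0)^2 + 2*Gamma_uuv*(0)*(11/8) + Gamma_uvv*(11/8)^2) = 350537/929088
d^2v/dtau^2 = -(Gamma_vuu*(0)^2 + 2*Gamma_vuv*(0)*(11/8) + Gamma_vvv*(11/8)^2) = 86515/77424


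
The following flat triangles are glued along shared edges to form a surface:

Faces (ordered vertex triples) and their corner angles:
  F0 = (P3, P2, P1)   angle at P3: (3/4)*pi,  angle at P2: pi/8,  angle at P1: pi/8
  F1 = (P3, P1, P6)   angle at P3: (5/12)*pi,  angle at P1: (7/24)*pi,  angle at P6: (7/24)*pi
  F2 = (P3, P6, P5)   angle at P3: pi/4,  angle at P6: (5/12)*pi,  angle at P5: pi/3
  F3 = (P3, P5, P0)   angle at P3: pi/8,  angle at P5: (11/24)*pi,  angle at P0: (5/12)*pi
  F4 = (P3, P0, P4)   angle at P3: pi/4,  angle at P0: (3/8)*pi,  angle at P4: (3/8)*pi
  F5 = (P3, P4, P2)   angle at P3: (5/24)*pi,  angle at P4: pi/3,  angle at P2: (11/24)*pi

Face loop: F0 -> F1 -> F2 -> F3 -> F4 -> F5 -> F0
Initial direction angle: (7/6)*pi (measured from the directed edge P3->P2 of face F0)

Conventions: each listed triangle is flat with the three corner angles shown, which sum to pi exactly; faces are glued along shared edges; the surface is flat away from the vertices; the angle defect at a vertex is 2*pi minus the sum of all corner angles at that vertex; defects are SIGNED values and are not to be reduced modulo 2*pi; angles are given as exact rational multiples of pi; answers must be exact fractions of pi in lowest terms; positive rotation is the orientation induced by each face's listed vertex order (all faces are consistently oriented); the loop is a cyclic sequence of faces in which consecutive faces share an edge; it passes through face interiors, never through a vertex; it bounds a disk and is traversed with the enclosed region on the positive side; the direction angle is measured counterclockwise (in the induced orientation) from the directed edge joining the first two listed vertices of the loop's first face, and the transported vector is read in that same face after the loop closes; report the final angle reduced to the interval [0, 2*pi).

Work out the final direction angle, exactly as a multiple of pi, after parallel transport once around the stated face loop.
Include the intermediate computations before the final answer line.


enclosed vertex P3: corner angles sum to 2*pi, defect = 2*pi - 2*pi = 0
summing the enclosed defects onto the initial angle, mod 2*pi in the induced orientation:
final angle = (7/6)*pi + 0 = (7/6)*pi (mod 2*pi)

Answer: final direction angle = (7/6)*pi


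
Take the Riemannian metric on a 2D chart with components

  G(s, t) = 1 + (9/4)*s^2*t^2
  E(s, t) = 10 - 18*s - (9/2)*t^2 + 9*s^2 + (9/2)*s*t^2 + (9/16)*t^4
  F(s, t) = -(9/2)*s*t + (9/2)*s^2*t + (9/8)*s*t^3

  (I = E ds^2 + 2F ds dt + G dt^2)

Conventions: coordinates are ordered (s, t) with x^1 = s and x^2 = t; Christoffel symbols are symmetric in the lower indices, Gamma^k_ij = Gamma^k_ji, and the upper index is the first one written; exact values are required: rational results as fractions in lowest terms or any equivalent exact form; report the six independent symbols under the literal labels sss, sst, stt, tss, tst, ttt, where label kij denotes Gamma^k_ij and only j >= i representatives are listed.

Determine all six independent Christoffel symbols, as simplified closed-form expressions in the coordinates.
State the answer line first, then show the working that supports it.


Answer: Gamma_sss = (144*s + 36*t^2 - 144)/(36*s^2*t^2 + 144*s^2 + 72*s*t^2 - 288*s + 9*t^4 - 72*t^2 + 160), Gamma_sst = (72*s*t + 18*t^3 - 72*t)/(36*s^2*t^2 + 144*s^2 + 72*s*t^2 - 288*s + 9*t^4 - 72*t^2 + 160), Gamma_stt = (72*s^2 + 18*s*t^2 - 72*s)/(36*s^2*t^2 + 144*s^2 + 72*s*t^2 - 288*s + 9*t^4 - 72*t^2 + 160), Gamma_tss = 72*s*t/(36*s^2*t^2 + 144*s^2 + 72*s*t^2 - 288*s + 9*t^4 - 72*t^2 + 160), Gamma_tst = 36*s*t^2/(36*s^2*t^2 + 144*s^2 + 72*s*t^2 - 288*s + 9*t^4 - 72*t^2 + 160), Gamma_ttt = 36*s^2*t/(36*s^2*t^2 + 144*s^2 + 72*s*t^2 - 288*s + 9*t^4 - 72*t^2 + 160)

E = 10 - 18*s - (9/2)*t^2 + 9*s^2 + (9/2)*s*t^2 + (9/16)*t^4; F = -(9/2)*s*t + (9/2)*s^2*t + (9/8)*s*t^3; G = 1 + (9/4)*s^2*t^2
Gamma^k_ij = (1/2) g^{kl} (d_i g_jl + d_j g_il - d_l g_ij), with g^inv = (1/(EG-F^2)) [[G, -F], [-F, E]]
first partials: E_s = -18 + 18*s + (9/2)*t^2, E_t = -9*t + 9*s*t + (9/4)*t^3, F_s = -(9/2)*t + 9*s*t + (9/8)*t^3, F_t = -(9/2)*s + (9/2)*s^2 + (27/8)*s*t^2, G_s = (9/2)*s*t^2, G_t = (9/2)*s^2*t
D = EG - F^2 = 10 - 18*s - (9/2)*t^2 + 9*s^2 + (9/2)*s*t^2 + (9/16)*t^4 + (9/4)*s^2*t^2
expanded: Gamma^s_ss = (G E_s - 2F F_s + F E_t)/(2D), Gamma^s_st = (G E_t - F G_s)/(2D), Gamma^s_tt = (2G F_t - G G_s - F G_t)/(2D), Gamma^t_ss = (2E F_s - E E_t - F E_s)/(2D), Gamma^t_st = (E G_s - F E_t)/(2D), Gamma^t_tt = (E G_t - 2F F_t + F G_s)/(2D); substitute and cancel common factors


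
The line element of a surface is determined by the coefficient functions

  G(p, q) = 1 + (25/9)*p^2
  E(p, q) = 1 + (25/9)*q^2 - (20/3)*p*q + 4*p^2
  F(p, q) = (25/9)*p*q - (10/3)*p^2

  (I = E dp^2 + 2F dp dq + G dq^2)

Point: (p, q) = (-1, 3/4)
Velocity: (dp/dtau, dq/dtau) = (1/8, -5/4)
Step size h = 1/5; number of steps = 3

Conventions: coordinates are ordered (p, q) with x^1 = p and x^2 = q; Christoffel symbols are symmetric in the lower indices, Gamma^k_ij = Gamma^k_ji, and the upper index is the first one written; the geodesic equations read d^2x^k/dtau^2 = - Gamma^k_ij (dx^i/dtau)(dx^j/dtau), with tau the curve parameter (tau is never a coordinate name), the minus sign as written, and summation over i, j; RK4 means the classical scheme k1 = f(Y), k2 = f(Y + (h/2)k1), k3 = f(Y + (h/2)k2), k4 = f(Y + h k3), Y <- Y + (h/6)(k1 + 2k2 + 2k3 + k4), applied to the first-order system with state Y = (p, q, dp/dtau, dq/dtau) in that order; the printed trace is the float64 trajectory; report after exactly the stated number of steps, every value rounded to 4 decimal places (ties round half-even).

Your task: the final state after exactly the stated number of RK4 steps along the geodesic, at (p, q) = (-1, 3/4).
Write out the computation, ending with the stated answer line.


f(Y) = (dp/dtau, dq/dtau, -Gamma^p_ij Y'^i Y'^j, -Gamma^q_ij Y'^i Y'^j) with the Gammas evaluated at the stage position; h = 0.200000; intermediate values shown to 6 dp
step 0: p = -1.0000, q = 0.7500, dp/dtau = 0.1250, dq/dtau = -1.2500
step 1:
  k1: at (p, q) = (-1.000000, 0.750000), (dp/dtau, dq/dtau) = (0.125000, -1.250000); Gamma_ppp = -0.453269, Gamma_ppq = 0.377724, Gamma_pqq = 0.000000, Gamma_qpp = 0.232446, Gamma_qpq = -0.193705, Gamma_qqq = 0.000000; k1 = (0.125000, -1.250000, 0.125121, -0.064165)
  k2: at (p, q) = (-0.987500, 0.625000), (dp/dtau, dq/dtau) = (0.137512, -1.256416); Gamma_ppp = -0.471021, Gamma_ppq = 0.392518, Gamma_pqq = 0.000000, Gamma_qpp = 0.256980, Gamma_qpq = -0.214150, Gamma_qqq = 0.000000; k2 = (0.137512, -1.256416, 0.144539, -0.078858)
  k3: at (p, q) = (-0.986249, 0.624358), (dp/dtau, dq/dtau) = (0.139454, -1.257886); Gamma_ppp = -0.471509, Gamma_ppq = 0.392924, Gamma_pqq = 0.000000, Gamma_qpp = 0.257225, Gamma_qpq = -0.214354, Gamma_qqq = 0.000000; k3 = (0.139454, -1.257886, 0.147021, -0.080205)
  k4: at (p, q) = (-0.972109, 0.498423), (dp/dtau, dq/dtau) = (0.154404, -1.266041); Gamma_ppp = -0.490045, Gamma_ppq = 0.408370, Gamma_pqq = 0.000000, Gamma_qpp = 0.286120, Gamma_qpq = -0.238433, Gamma_qqq = 0.000000; k4 = (0.154404, -1.266041, 0.171341, -0.100040)
  Y <- Y + (h/6)(k1 + 2k2 + 2k3 + k4): p = -0.9722, q = 0.4985, dp/dtau = 0.1543, dq/dtau = -1.2661
step 2:
  k1: at (p, q) = (-0.972222, 0.498512), (dp/dtau, dq/dtau) = (0.154319, -1.266078); Gamma_ppp = -0.489994, Gamma_ppq = 0.408329, Gamma_pqq = 0.000000, Gamma_qpp = 0.286085, Gamma_qpq = -0.238405, Gamma_qqq = 0.000000; k1 = (0.154319, -1.266078, 0.171228, -0.099972)
  k2: at (p, q) = (-0.956790, 0.371904), (dp/dtau, dq/dtau) = (0.171442, -1.276075); Gamma_ppp = -0.508661, Gamma_ppq = 0.423884, Gamma_pqq = 0.000000, Gamma_qpp = 0.320175, Gamma_qpq = -0.266812, Gamma_qqq = 0.000000; k2 = (0.171442, -1.276075, 0.200420, -0.126153)
  k3: at (p, q) = (-0.955078, 0.370904), (dp/dtau, dq/dtau) = (0.174361, -1.278693); Gamma_ppp = -0.509422, Gamma_ppq = 0.424518, Gamma_pqq = 0.000000, Gamma_qpp = 0.320724, Gamma_qpq = -0.267270, Gamma_qqq = 0.000000; k3 = (0.174361, -1.278693, 0.204784, -0.128929)
  k4: at (p, q) = (-0.937350, 0.242773), (dp/dtau, dq/dtau) = (0.195276, -1.291863); Gamma_ppp = -0.527869, Gamma_ppq = 0.439891, Gamma_pqq = 0.000000, Gamma_qpp = 0.361802, Gamma_qpq = -0.301502, Gamma_qqq = 0.000000; k4 = (0.195276, -1.291863, 0.242072, -0.165916)
  Y <- Y + (h/6)(k1 + 2k2 + 2k3 + k4): p = -0.9375, q = 0.2429, dp/dtau = 0.1951, dq/dtau = -1.2919
step 3:
  k1: at (p, q) = (-0.937515, 0.242929), (dp/dtau, dq/dtau) = (0.195110, -1.291946); Gamma_ppp = -0.527789, Gamma_ppq = 0.439824, Gamma_pqq = 0.000000, Gamma_qpp = 0.361717, Gamma_qpq = -0.301431, Gamma_qqq = 0.000000; k1 = (0.195110, -1.291946, 0.241826, -0.165734)
  k2: at (p, q) = (-0.918004, 0.113735), (dp/dtau, dq/dtau) = (0.219292, -1.308520); Gamma_ppp = -0.544226, Gamma_ppq = 0.453522, Gamma_pqq = 0.000000, Gamma_qpp = 0.411080, Gamma_qpq = -0.342567, Gamma_qqq = 0.000000; k2 = (0.219292, -1.308520, 0.286446, -0.216366)
  k3: at (p, q) = (-0.915586, 0.112077), (dp/dtau, dq/dtau) = (0.223754, -1.313583); Gamma_ppp = -0.545338, Gamma_ppq = 0.454448, Gamma_pqq = 0.000000, Gamma_qpp = 0.412382, Gamma_qpq = -0.343651, Gamma_qqq = 0.000000; k3 = (0.223754, -1.313583, 0.294445, -0.222658)
  k4: at (p, q) = (-0.892765, -0.019787), (dp/dtau, dq/dtau) = (0.253999, -1.336478); Gamma_ppp = -0.557657, Gamma_ppq = 0.464715, Gamma_pqq = 0.000000, Gamma_qpp = 0.473459, Gamma_qpq = -0.394549, Gamma_qqq = 0.000000; k4 = (0.253999, -1.336478, 0.351485, -0.298416)
  Y <- Y + (h/6)(k1 + 2k2 + 2k3 + k4): p = -0.8930, q = -0.0195, dp/dtau = 0.2536, dq/dtau = -1.3367

Answer: p = -0.8930, q = -0.0195, dp/dtau = 0.2536, dq/dtau = -1.3367


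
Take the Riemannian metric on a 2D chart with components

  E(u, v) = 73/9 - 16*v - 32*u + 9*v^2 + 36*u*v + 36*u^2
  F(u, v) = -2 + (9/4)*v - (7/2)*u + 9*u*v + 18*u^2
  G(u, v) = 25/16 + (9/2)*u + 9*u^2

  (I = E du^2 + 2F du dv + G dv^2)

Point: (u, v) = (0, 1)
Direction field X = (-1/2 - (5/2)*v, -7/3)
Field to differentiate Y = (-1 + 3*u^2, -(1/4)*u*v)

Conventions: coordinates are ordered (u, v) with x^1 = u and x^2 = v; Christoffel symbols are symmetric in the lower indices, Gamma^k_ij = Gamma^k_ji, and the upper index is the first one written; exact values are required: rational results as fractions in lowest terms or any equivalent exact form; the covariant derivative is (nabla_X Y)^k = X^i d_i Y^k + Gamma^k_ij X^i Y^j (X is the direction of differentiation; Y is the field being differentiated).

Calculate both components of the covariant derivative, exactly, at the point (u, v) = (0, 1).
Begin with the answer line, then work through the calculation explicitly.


Answer: (nabla_X Y)^u = 1200/241, (nabla_X Y)^v = 11523/964

E = 10/9, F = 1/4, G = 25/16 at the point
E_u = 4, E_v = 2, F_u = 11/2, F_v = 9/4, G_u = 9/2, G_v = 0
EG - F^2 = 241/144;  g^inv = (144/241) * [[25/16, -1/4], [-1/4, 10/9]]
first-kind symbols [ij,l] = (1/2)(d_i g_jl + d_j g_il - d_l g_ij): [uu,u] = E_u/2 = 2, [uu,v] = F_u - E_v/2 = 9/2, [uv,u] = E_v/2 = 1, [uv,v] = G_u/2 = 9/4, [vv,u] = F_v - G_u/2 = 0, [vv,v] = G_v/2 = 0
Gamma^u_ij = (G*[ij,u] - F*[ij,v])/(EG - F^2), Gamma^v_ij = (E*[ij,v] - F*[ij,u])/(EG - F^2)
Gamma_uuu = 288/241, Gamma_uuv = 144/241, Gamma_uvv = 0, Gamma_vuu = 648/241, Gamma_vuv = 324/241, Gamma_vvv = 0
X = (-3, -7/3), Y = (-1, 0) at the point


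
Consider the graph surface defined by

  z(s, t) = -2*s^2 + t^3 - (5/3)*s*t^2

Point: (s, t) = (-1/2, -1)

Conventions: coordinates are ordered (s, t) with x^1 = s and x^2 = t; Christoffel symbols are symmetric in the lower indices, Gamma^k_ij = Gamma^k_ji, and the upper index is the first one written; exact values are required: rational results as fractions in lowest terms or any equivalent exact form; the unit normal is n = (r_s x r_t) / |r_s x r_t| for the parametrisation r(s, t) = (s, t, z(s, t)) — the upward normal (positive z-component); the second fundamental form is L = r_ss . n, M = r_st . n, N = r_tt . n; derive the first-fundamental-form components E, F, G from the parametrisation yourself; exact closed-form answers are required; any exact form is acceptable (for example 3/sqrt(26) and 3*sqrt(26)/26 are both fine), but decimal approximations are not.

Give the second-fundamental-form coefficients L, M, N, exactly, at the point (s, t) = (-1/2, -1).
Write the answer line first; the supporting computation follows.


Answer: L = -6*sqrt(26)/13, M = 5*sqrt(26)/13, N = -sqrt(26)/2

z_s = 1/3, z_t = 4/3, z_ss = -4, z_st = 10/3, z_tt = -13/3
E = 10/9, F = 4/9, G = 25/9; answer radicand W^2 = 26/9
unnormalised second-form numerators: l = -4, m = 10/3, n = -13/3; L = l/sqrt(26/9), and similarly M = m/sqrt(W^2), N = n/sqrt(W^2)


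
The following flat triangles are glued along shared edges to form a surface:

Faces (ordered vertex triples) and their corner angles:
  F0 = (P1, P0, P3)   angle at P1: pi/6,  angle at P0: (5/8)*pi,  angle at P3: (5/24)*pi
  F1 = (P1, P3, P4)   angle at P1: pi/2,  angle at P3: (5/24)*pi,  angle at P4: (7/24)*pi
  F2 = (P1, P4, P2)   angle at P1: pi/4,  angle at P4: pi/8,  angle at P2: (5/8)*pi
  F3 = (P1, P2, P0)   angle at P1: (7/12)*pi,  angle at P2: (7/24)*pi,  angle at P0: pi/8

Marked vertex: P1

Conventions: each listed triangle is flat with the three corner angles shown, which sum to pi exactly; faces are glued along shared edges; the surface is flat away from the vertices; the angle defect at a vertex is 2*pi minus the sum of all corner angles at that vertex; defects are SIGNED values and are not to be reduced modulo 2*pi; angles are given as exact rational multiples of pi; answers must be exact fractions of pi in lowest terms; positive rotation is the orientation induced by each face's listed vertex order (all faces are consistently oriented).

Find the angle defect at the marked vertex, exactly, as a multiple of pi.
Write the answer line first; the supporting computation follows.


Answer: defect(P1) = pi/2

Sum of corner angles at P1: (3/2)*pi
defect = 2*pi - (3/2)*pi


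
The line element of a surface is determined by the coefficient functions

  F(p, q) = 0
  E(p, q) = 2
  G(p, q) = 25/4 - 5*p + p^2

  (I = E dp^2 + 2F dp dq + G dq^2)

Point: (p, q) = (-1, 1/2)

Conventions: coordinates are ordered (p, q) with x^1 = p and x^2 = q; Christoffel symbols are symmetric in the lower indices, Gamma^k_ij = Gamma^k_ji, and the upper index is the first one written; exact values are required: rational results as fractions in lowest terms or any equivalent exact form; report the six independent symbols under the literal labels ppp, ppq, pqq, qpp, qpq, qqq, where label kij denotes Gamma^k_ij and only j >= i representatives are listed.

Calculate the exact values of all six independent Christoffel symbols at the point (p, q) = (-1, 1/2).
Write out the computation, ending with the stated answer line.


E = 2, F = 0, G = 49/4 at the point
E_p = 0, E_q = 0, F_p = 0, F_q = 0, G_p = -7, G_q = 0
EG - F^2 = 49/2;  g^inv = (2/49) * [[49/4, 0], [0, 2]]
first-kind symbols [ij,l] = (1/2)(d_i g_jl + d_j g_il - d_l g_ij): [pp,p] = E_p/2 = 0, [pp,q] = F_p - E_q/2 = 0, [pq,p] = E_q/2 = 0, [pq,q] = G_p/2 = -7/2, [qq,p] = F_q - G_p/2 = 7/2, [qq,q] = G_q/2 = 0
Gamma^p_ij = (G*[ij,p] - F*[ij,q])/(EG - F^2), Gamma^q_ij = (E*[ij,q] - F*[ij,p])/(EG - F^2)

Answer: Gamma_ppp = 0, Gamma_ppq = 0, Gamma_pqq = 7/4, Gamma_qpp = 0, Gamma_qpq = -2/7, Gamma_qqq = 0


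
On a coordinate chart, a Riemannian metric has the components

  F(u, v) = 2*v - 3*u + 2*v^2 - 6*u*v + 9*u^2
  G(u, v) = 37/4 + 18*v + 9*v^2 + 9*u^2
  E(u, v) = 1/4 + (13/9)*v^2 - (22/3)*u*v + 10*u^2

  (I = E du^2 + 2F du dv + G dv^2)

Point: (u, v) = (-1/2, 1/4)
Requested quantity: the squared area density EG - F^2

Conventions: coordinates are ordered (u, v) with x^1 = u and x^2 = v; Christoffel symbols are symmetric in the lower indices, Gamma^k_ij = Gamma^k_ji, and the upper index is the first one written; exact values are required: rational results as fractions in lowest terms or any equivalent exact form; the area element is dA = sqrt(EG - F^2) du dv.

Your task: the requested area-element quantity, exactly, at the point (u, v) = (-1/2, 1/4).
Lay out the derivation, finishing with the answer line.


E = 541/144, F = 41/8, G = 265/16; EG - F^2 = 82849/2304

Answer: EG - F^2 = 82849/2304


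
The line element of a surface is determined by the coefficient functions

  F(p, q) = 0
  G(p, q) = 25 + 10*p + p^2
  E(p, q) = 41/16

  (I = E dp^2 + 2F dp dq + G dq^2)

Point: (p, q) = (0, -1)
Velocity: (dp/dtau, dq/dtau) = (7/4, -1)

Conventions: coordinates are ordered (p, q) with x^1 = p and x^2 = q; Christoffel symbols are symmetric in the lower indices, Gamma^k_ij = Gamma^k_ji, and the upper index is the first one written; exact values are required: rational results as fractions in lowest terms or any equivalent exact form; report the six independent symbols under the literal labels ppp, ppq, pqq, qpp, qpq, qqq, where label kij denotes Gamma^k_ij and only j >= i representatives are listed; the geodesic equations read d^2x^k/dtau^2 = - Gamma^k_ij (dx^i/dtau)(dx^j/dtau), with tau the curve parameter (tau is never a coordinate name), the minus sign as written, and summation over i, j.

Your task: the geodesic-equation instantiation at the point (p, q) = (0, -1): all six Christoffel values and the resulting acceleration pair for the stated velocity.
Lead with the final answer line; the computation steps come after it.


Answer: Gamma_ppp = 0, Gamma_ppq = 0, Gamma_pqq = -80/41, Gamma_qpp = 0, Gamma_qpq = 1/5, Gamma_qqq = 0; accelerations (d^2p/dtau^2, d^2q/dtau^2) = (80/41, 7/10)

E = 41/16, F = 0, G = 25 at the point
E_p = 0, E_q = 0, F_p = 0, F_q = 0, G_p = 10, G_q = 0
EG - F^2 = 1025/16;  g^inv = (16/1025) * [[25, 0], [0, 41/16]]
first-kind symbols [ij,l] = (1/2)(d_i g_jl + d_j g_il - d_l g_ij): [pp,p] = E_p/2 = 0, [pp,q] = F_p - E_q/2 = 0, [pq,p] = E_q/2 = 0, [pq,q] = G_p/2 = 5, [qq,p] = F_q - G_p/2 = -5, [qq,q] = G_q/2 = 0
Gamma^p_ij = (G*[ij,p] - F*[ij,q])/(EG - F^2), Gamma^q_ij = (E*[ij,q] - F*[ij,p])/(EG - F^2)
Gamma_ppp = 0, Gamma_ppq = 0, Gamma_pqq = -80/41, Gamma_qpp = 0, Gamma_qpq = 1/5, Gamma_qqq = 0
d^2p/dtau^2 = -(Gamma_ppp*(7/4)^2 + 2*Gamma_ppq*(7/4)*(-1) + Gamma_pqq*(-1)^2) = 80/41
d^2q/dtau^2 = -(Gamma_qpp*(7/4)^2 + 2*Gamma_qpq*(7/4)*(-1) + Gamma_qqq*(-1)^2) = 7/10


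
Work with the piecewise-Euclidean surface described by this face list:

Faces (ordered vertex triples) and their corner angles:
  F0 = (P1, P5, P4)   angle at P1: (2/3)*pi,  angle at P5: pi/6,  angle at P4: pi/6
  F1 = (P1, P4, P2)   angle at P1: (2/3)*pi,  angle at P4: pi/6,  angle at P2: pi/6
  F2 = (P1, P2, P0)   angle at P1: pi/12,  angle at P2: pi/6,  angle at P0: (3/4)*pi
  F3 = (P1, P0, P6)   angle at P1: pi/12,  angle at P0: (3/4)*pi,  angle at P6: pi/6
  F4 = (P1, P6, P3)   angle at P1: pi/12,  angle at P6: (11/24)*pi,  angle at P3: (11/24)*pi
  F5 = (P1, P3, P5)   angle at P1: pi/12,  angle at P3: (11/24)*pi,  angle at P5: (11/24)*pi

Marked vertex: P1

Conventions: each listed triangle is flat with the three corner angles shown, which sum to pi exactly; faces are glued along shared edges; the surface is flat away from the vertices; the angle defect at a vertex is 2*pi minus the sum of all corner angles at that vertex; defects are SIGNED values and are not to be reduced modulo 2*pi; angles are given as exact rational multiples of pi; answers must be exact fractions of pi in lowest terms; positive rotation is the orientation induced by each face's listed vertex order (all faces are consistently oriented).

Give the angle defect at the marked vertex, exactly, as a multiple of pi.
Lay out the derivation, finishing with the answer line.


Sum of corner angles at P1: (5/3)*pi
defect = 2*pi - (5/3)*pi

Answer: defect(P1) = pi/3
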